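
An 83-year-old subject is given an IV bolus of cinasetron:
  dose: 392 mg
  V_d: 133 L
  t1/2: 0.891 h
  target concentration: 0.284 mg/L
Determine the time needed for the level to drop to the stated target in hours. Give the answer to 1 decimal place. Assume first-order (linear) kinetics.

3.0 h

C₀ = Dose / Vd = 392.0 / 133 = 2.947 mg/L
k = ln2 / t½ = 0.693147 / 0.891 = 0.7779 h⁻¹
t = ln(C₀ / C) / k = ln(2.947 / 0.284) / 0.7779
  = ln(10.38) / 0.7779 = 2.340 / 0.7779 = 3.008 h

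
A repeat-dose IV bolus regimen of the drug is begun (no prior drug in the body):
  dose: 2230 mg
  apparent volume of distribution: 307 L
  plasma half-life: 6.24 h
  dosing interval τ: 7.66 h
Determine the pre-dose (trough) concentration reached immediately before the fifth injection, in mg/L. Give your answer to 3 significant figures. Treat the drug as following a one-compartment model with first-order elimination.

5.23 mg/L

C₀ per dose = Dose / Vd = 2230 / 307 = 7.264 mg/L
k = ln2 / t½ = 0.693147 / 6.24 = 0.1111 h⁻¹
Fraction remaining after one interval: r = e^(−kτ) = e^(−0.1111 × 7.66) = 0.4270
Before dose 5, 4 doses have been given (aged 1τ, 2τ, 3τ, 4τ).
C_trough = C₀ × (r + r² + … + r^4) = C₀ × r(1−r^4)/(1−r)
        = 7.264 × 0.4270 × (1 − 0.03324) / (1 − 0.4270) = 5.233 mg/L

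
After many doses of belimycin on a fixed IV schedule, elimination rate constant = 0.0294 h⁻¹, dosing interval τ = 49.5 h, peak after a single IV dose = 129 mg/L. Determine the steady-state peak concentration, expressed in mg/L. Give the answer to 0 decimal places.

168 mg/L

e^(−kτ) = e^(−0.02940 × 49.5) = 0.2333
Accumulation ratio R = 1 / (1 − e^(−kτ)) = 1 / (1 − 0.2333) = 1.304
Steady-state peak = C₀ × R = 129 × 1.304 = 168.2 mg/L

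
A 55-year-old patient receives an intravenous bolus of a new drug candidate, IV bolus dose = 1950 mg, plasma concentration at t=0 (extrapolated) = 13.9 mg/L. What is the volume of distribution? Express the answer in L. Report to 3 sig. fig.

Vd = Dose / C₀ = 1950 / 13.9 = 140.3 L

140 L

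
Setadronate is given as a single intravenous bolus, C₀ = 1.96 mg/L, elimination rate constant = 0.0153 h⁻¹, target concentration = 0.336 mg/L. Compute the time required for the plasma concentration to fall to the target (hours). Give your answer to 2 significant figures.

120 h

t = ln(C₀ / C) / k = ln(1.960 / 0.336) / 0.01530
  = ln(5.833) / 0.01530 = 1.764 / 0.01530 = 115.3 h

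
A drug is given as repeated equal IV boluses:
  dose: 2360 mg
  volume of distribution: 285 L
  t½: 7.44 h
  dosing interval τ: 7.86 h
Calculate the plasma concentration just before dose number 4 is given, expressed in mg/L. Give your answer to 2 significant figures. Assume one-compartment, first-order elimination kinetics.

6.8 mg/L

C₀ per dose = Dose / Vd = 2360 / 285 = 8.281 mg/L
k = ln2 / t½ = 0.693147 / 7.44 = 0.09316 h⁻¹
Fraction remaining after one interval: r = e^(−kτ) = e^(−0.09316 × 7.86) = 0.4808
Before dose 4, 3 doses have been given (aged 1τ, 2τ, 3τ).
C_trough = C₀ × (r + r² + … + r^3) = C₀ × r(1−r^3)/(1−r)
        = 8.281 × 0.4808 × (1 − 0.1111) / (1 − 0.4808) = 6.817 mg/L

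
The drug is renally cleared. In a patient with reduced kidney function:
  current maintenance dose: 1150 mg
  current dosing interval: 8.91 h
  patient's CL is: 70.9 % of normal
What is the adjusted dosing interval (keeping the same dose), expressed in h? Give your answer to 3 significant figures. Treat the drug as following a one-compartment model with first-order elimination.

To keep the same average steady-state level, dosing rate must scale with clearance.
CL ratio = 70.9 / 100 = 0.7090
New interval (same dose) = 8.91 / 0.7090 = 12.57 h

12.6 h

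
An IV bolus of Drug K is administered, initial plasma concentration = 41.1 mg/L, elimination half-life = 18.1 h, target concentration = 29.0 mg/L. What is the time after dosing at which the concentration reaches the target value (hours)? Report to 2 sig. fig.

k = ln2 / t½ = 0.693147 / 18.1 = 0.03830 h⁻¹
t = ln(C₀ / C) / k = ln(41.10 / 29.0) / 0.03830
  = ln(1.417) / 0.03830 = 0.3485 / 0.03830 = 9.099 h

9.1 h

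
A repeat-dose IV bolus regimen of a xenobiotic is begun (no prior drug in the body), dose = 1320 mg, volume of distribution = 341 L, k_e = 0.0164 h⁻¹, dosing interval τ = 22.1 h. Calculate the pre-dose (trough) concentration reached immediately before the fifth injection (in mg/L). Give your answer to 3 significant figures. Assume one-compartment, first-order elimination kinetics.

6.78 mg/L

C₀ per dose = Dose / Vd = 1320 / 341 = 3.871 mg/L
Fraction remaining after one interval: r = e^(−kτ) = e^(−0.01640 × 22.1) = 0.6960
Before dose 5, 4 doses have been given (aged 1τ, 2τ, 3τ, 4τ).
C_trough = C₀ × (r + r² + … + r^4) = C₀ × r(1−r^4)/(1−r)
        = 3.871 × 0.6960 × (1 − 0.2347) / (1 − 0.6960) = 6.783 mg/L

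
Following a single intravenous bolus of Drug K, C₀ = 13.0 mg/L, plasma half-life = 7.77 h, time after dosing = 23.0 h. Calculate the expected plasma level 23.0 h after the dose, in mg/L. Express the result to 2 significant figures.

k = ln2 / t½ = 0.693147 / 7.77 = 0.08921 h⁻¹
C = C₀ · e^(−k·t) = 13.00 × e^(−0.08921 × 23.0)
  = 13.00 × 0.1285 = 1.671 mg/L

1.7 mg/L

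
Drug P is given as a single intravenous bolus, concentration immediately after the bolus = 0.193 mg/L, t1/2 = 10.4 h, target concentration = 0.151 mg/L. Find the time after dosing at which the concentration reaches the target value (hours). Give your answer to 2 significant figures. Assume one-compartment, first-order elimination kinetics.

k = ln2 / t½ = 0.693147 / 10.4 = 0.06665 h⁻¹
t = ln(C₀ / C) / k = ln(0.1930 / 0.151) / 0.06665
  = ln(1.278) / 0.06665 = 0.2453 / 0.06665 = 3.680 h

3.7 h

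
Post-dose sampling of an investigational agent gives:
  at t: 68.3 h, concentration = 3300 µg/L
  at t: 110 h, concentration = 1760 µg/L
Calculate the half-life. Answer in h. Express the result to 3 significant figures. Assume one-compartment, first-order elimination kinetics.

46.0 h

k = ln(C₁/C₂) / (t₂ − t₁) = ln(3300/1760) / (110 − 68.3)
  = 0.6286 / 41.70 = 0.01507 h⁻¹
t½ = ln2 / k = 0.693147 / 0.01507 = 46.00 h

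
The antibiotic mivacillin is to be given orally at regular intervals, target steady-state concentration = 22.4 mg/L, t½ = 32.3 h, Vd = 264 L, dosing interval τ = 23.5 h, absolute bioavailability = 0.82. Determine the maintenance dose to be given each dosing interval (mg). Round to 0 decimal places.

k = ln2 / t½ = 0.693147 / 32.3 = 0.02146 h⁻¹
CL = k × Vd = 0.02146 × 264 = 5.665 L/h
At steady state, F × (Dose/τ) = Css × CL.
Dose = Css × CL × τ / F = 22.4 × 5.665 × 23.5 / 0.82 = 3637 mg

3637 mg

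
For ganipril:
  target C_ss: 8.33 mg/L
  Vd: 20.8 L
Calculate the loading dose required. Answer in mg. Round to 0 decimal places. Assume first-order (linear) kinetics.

LD = Css × Vd = 8.33 × 20.8 = 173.3 mg

173 mg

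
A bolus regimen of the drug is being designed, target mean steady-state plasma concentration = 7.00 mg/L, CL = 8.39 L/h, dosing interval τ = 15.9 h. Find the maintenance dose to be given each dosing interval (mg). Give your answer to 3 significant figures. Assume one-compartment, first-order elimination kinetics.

At steady state, Dose/τ = Css × CL.
Dose = Css × CL × τ = 7.00 × 8.390 × 15.9 = 933.8 mg

934 mg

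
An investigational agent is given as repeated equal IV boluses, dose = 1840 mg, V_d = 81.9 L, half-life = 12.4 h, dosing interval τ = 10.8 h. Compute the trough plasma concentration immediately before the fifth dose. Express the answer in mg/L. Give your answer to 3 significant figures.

C₀ per dose = Dose / Vd = 1840 / 81.9 = 22.47 mg/L
k = ln2 / t½ = 0.693147 / 12.4 = 0.05590 h⁻¹
Fraction remaining after one interval: r = e^(−kτ) = e^(−0.05590 × 10.8) = 0.5468
Before dose 5, 4 doses have been given (aged 1τ, 2τ, 3τ, 4τ).
C_trough = C₀ × (r + r² + … + r^4) = C₀ × r(1−r^4)/(1−r)
        = 22.47 × 0.5468 × (1 − 0.08940) / (1 − 0.5468) = 24.69 mg/L

24.7 mg/L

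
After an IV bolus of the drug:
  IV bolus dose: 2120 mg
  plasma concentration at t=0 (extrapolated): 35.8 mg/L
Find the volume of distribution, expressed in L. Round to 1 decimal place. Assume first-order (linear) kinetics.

59.2 L

Vd = Dose / C₀ = 2120 / 35.8 = 59.22 L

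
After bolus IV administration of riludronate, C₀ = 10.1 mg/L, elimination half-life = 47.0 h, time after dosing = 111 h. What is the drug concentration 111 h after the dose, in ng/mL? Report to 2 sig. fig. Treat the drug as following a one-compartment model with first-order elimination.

2000 ng/mL

k = ln2 / t½ = 0.693147 / 47.0 = 0.01475 h⁻¹
C = C₀ · e^(−k·t) = 10.10 × e^(−0.01475 × 111)
  = 10.10 × 0.1945 = 1.964 mg/L
Convert: 1.964 mg/L × 1000 = 1964 ng/mL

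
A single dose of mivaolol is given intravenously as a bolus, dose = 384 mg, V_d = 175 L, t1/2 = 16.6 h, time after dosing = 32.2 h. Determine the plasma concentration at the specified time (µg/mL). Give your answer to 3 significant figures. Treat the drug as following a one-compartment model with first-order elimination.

0.572 µg/mL

C₀ = Dose / Vd = 384.0 / 175 = 2.194 mg/L
k = ln2 / t½ = 0.693147 / 16.6 = 0.04176 h⁻¹
C = C₀ · e^(−k·t) = 2.194 × e^(−0.04176 × 32.2)
  = 2.194 × 0.2606 = 0.5718 mg/L
(0.5718 mg/L = 0.5718 µg/mL)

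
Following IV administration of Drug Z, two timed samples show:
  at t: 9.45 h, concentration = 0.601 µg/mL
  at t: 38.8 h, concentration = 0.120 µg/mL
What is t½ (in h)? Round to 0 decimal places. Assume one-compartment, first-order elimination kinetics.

k = ln(C₁/C₂) / (t₂ − t₁) = ln(0.601/0.120) / (38.8 − 9.45)
  = 1.611 / 29.35 = 0.05489 h⁻¹
t½ = ln2 / k = 0.693147 / 0.05489 = 12.63 h

13 h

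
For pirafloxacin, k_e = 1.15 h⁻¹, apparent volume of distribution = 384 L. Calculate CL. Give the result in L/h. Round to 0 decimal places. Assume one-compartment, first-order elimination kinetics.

CL = k × Vd = 1.15 × 384 = 441.6 L/h

442 L/h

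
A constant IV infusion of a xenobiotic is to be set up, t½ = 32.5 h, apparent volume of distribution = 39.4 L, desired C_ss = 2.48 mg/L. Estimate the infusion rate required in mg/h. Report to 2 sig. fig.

k = ln2 / t½ = 0.693147 / 32.5 = 0.02133 h⁻¹
CL = k × Vd = 0.02133 × 39.4 = 0.8404 L/h
At steady state, infusion rate R₀ = Css × CL = 2.48 × 0.8404 = 2.084 mg/h

2.1 mg/h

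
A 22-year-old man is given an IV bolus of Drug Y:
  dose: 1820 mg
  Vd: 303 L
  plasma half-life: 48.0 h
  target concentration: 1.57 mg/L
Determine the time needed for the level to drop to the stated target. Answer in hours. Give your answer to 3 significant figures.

C₀ = Dose / Vd = 1820 / 303 = 6.007 mg/L
k = ln2 / t½ = 0.693147 / 48.0 = 0.01444 h⁻¹
t = ln(C₀ / C) / k = ln(6.007 / 1.57) / 0.01444
  = ln(3.826) / 0.01444 = 1.342 / 0.01444 = 92.94 h

92.9 h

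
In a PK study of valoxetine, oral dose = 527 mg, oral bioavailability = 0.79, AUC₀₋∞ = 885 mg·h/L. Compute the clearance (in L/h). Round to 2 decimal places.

0.47 L/h

CL = F·Dose / AUC = 0.79 × 527 / 885 = 0.4704 L/h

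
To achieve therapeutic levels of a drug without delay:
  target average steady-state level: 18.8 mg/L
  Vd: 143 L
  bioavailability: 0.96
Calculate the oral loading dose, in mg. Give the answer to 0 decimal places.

2800 mg

LD = Css × Vd / F = 18.8 × 143 / 0.96 = 2800 mg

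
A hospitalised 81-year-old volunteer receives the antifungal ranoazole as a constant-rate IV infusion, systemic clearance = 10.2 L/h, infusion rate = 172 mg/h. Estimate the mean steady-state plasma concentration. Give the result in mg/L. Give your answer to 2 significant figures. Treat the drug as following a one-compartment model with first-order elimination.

17 mg/L

At steady state Css = R₀ / CL = 172 / 10.20 = 16.86 mg/L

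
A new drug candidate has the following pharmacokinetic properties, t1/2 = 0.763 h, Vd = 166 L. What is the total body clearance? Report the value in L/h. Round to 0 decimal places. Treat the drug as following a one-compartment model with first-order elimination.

151 L/h

k = ln2 / t½ = 0.693147 / 0.763 = 0.9084 h⁻¹
CL = k × Vd = 0.9084 × 166 = 150.8 L/h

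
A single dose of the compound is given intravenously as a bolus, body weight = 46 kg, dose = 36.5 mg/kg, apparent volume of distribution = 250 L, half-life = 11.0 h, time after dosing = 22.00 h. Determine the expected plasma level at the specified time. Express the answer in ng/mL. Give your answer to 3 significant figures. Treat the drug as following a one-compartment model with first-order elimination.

1680 ng/mL

Total dose = 36.5 × 46 = 1679 mg
C₀ = Dose / Vd = 1679 / 250 = 6.716 mg/L
k = ln2 / t½ = 0.693147 / 11.0 = 0.06301 h⁻¹
t / t½ = 22.00 / 11.0 = 2 half-lives
C = C₀ × (1/2)^2 = 6.716 × 0.2500 = 1.679 mg/L
Convert: 1.679 mg/L × 1000 = 1679 ng/mL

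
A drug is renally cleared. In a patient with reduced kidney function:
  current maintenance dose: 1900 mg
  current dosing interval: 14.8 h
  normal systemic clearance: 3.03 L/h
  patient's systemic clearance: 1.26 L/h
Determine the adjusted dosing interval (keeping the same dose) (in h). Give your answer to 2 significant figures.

To keep the same average steady-state level, dosing rate must scale with clearance.
CL ratio = 1.26 / 3.03 = 0.4158
New interval (same dose) = 14.8 / 0.4158 = 35.59 h

36 h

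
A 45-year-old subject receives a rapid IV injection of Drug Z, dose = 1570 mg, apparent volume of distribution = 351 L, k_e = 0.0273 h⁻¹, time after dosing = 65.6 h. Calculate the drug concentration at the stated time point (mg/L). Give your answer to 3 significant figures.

0.746 mg/L

C₀ = Dose / Vd = 1570 / 351 = 4.473 mg/L
C = C₀ · e^(−k·t) = 4.473 × e^(−0.02730 × 65.6)
  = 4.473 × 0.1668 = 0.7461 mg/L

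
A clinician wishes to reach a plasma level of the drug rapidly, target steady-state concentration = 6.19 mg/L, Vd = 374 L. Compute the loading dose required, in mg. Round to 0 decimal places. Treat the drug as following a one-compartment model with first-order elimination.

LD = Css × Vd = 6.19 × 374 = 2315 mg

2315 mg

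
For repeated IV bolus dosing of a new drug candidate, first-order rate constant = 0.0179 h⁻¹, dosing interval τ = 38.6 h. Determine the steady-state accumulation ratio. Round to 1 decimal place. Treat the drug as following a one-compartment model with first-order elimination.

2.0

e^(−kτ) = e^(−0.01790 × 38.6) = 0.5011
Accumulation ratio R = 1 / (1 − e^(−kτ)) = 1 / (1 − 0.5011) = 2.004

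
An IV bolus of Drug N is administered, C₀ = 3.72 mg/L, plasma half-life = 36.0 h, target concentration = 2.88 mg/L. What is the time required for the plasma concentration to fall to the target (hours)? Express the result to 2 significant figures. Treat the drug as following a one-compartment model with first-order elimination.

13 h

k = ln2 / t½ = 0.693147 / 36.0 = 0.01925 h⁻¹
t = ln(C₀ / C) / k = ln(3.720 / 2.88) / 0.01925
  = ln(1.292) / 0.01925 = 0.2562 / 0.01925 = 13.31 h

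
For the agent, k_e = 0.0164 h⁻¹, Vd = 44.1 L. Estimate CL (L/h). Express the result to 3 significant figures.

0.723 L/h

CL = k × Vd = 0.0164 × 44.1 = 0.7232 L/h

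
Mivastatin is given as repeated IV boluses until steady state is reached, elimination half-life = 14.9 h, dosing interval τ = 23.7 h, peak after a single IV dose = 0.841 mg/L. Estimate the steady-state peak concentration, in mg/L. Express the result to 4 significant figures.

k = ln2 / t½ = 0.693147 / 14.9 = 0.04652 h⁻¹
e^(−kτ) = e^(−0.04652 × 23.7) = 0.3320
Accumulation ratio R = 1 / (1 − e^(−kτ)) = 1 / (1 − 0.3320) = 1.497
Steady-state peak = C₀ × R = 0.841 × 1.497 = 1.259 mg/L

1.259 mg/L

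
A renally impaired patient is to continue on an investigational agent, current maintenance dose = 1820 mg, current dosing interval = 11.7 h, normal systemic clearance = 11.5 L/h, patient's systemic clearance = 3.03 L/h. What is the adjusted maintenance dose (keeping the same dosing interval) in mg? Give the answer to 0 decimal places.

To keep the same average steady-state level, dosing rate must scale with clearance.
CL ratio = 3.03 / 11.5 = 0.2635
New dose (same interval) = 1820 × 0.2635 = 479.6 mg

480 mg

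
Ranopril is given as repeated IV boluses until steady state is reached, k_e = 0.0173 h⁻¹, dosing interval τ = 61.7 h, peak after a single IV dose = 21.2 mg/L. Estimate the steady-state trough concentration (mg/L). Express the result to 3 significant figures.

e^(−kτ) = e^(−0.01730 × 61.7) = 0.3439
Accumulation ratio R = 1 / (1 − e^(−kτ)) = 1 / (1 − 0.3439) = 1.524
Steady-state trough = C₀ × R × e^(−kτ) = 21.2 × 1.524 × 0.3439 = 11.11 mg/L

11.1 mg/L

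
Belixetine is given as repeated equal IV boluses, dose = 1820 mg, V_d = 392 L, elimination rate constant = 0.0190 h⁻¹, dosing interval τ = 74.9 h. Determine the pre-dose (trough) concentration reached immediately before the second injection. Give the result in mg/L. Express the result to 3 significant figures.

1.12 mg/L

C₀ per dose = Dose / Vd = 1820 / 392 = 4.643 mg/L
Fraction remaining after one interval: r = e^(−kτ) = e^(−0.01900 × 74.9) = 0.2410
Before dose 2, 1 dose has been given (aged 1τ).
C_trough = C₀ × r = 4.643 × 0.2410 = 1.119 mg/L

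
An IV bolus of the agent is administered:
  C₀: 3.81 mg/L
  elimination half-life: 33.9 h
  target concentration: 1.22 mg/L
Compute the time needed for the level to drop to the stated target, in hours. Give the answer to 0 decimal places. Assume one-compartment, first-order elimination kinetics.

56 h

k = ln2 / t½ = 0.693147 / 33.9 = 0.02045 h⁻¹
t = ln(C₀ / C) / k = ln(3.810 / 1.22) / 0.02045
  = ln(3.123) / 0.02045 = 1.139 / 0.02045 = 55.70 h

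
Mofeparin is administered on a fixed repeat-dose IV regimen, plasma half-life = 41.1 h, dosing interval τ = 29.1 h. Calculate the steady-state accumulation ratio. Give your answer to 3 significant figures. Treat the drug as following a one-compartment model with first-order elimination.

k = ln2 / t½ = 0.693147 / 41.1 = 0.01686 h⁻¹
e^(−kτ) = e^(−0.01686 × 29.1) = 0.6122
Accumulation ratio R = 1 / (1 − e^(−kτ)) = 1 / (1 − 0.6122) = 2.579

2.58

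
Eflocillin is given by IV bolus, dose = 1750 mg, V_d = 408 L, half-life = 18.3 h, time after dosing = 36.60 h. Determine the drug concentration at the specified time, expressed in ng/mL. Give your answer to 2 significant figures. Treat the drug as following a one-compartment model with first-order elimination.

1100 ng/mL

C₀ = Dose / Vd = 1750 / 408 = 4.289 mg/L
k = ln2 / t½ = 0.693147 / 18.3 = 0.03788 h⁻¹
t / t½ = 36.60 / 18.3 = 2 half-lives
C = C₀ × (1/2)^2 = 4.289 × 0.2500 = 1.072 mg/L
Convert: 1.072 mg/L × 1000 = 1072 ng/mL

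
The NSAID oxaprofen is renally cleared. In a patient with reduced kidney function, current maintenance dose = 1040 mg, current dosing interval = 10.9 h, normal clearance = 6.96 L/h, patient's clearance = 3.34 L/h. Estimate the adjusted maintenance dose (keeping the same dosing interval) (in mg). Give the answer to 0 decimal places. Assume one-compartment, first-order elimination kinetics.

To keep the same average steady-state level, dosing rate must scale with clearance.
CL ratio = 3.34 / 6.96 = 0.4799
New dose (same interval) = 1040 × 0.4799 = 499.1 mg

499 mg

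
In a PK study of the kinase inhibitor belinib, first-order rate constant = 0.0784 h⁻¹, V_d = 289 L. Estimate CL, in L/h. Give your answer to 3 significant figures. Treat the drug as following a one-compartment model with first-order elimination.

22.7 L/h

CL = k × Vd = 0.0784 × 289 = 22.66 L/h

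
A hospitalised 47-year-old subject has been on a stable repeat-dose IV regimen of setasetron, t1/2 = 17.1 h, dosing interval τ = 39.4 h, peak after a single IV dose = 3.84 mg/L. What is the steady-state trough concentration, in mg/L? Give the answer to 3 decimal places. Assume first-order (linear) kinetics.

0.975 mg/L

k = ln2 / t½ = 0.693147 / 17.1 = 0.04053 h⁻¹
e^(−kτ) = e^(−0.04053 × 39.4) = 0.2025
Accumulation ratio R = 1 / (1 − e^(−kτ)) = 1 / (1 − 0.2025) = 1.254
Steady-state trough = C₀ × R × e^(−kτ) = 3.84 × 1.254 × 0.2025 = 0.9751 mg/L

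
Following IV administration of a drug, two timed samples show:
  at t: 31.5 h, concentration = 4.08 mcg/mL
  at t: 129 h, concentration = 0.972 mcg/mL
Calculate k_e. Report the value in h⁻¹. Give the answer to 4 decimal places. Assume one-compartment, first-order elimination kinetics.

k = ln(C₁/C₂) / (t₂ − t₁) = ln(4.08/0.972) / (129 − 31.5)
  = 1.434 / 97.50 = 0.01471 h⁻¹

0.0147 h⁻¹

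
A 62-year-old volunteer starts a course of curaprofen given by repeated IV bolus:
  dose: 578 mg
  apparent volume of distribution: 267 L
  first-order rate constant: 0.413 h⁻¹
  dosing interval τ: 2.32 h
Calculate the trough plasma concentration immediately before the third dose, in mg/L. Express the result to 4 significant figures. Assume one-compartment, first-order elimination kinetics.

1.149 mg/L

C₀ per dose = Dose / Vd = 578 / 267 = 2.165 mg/L
Fraction remaining after one interval: r = e^(−kτ) = e^(−0.4130 × 2.32) = 0.3836
Before dose 3, 2 doses have been given (aged 1τ, 2τ).
C_trough = C₀ × (r + r²) = 2.165 × (0.3836 + 0.1471) = 1.149 mg/L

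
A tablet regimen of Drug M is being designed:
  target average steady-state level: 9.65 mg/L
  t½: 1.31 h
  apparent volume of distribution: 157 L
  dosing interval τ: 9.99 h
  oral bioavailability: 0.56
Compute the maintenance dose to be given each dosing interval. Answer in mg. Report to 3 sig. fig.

14300 mg

k = ln2 / t½ = 0.693147 / 1.31 = 0.5291 h⁻¹
CL = k × Vd = 0.5291 × 157 = 83.07 L/h
At steady state, F × (Dose/τ) = Css × CL.
Dose = Css × CL × τ / F = 9.65 × 83.07 × 9.99 / 0.56 = 14300 mg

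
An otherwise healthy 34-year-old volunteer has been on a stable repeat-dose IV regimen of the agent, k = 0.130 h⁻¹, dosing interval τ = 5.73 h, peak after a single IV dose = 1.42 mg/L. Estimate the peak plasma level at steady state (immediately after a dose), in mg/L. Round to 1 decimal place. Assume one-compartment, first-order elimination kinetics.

2.7 mg/L

e^(−kτ) = e^(−0.1300 × 5.73) = 0.4748
Accumulation ratio R = 1 / (1 − e^(−kτ)) = 1 / (1 − 0.4748) = 1.904
Steady-state peak = C₀ × R = 1.42 × 1.904 = 2.704 mg/L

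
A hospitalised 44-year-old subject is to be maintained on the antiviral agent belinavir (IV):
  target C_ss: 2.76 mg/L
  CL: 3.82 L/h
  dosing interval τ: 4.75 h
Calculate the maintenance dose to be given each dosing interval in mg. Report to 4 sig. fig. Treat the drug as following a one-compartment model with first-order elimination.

At steady state, Dose/τ = Css × CL.
Dose = Css × CL × τ = 2.76 × 3.820 × 4.75 = 50.08 mg

50.08 mg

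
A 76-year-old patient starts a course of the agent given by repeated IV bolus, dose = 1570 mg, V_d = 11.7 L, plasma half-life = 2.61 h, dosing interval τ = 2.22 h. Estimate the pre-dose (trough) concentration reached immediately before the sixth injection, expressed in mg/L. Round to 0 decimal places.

158 mg/L

C₀ per dose = Dose / Vd = 1570 / 11.7 = 134.2 mg/L
k = ln2 / t½ = 0.693147 / 2.61 = 0.2656 h⁻¹
Fraction remaining after one interval: r = e^(−kτ) = e^(−0.2656 × 2.22) = 0.5545
Before dose 6, 5 doses have been given (aged 1τ, 2τ, 3τ, 4τ, 5τ).
C_trough = C₀ × (r + r² + … + r^5) = C₀ × r(1−r^5)/(1−r)
        = 134.2 × 0.5545 × (1 − 0.05242) / (1 − 0.5545) = 158.3 mg/L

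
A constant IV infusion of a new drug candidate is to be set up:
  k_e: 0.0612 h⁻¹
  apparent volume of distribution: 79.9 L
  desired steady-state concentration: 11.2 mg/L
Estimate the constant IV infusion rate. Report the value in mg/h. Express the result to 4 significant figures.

54.77 mg/h

CL = k × Vd = 0.06120 × 79.9 = 4.890 L/h
At steady state, infusion rate R₀ = Css × CL = 11.2 × 4.890 = 54.77 mg/h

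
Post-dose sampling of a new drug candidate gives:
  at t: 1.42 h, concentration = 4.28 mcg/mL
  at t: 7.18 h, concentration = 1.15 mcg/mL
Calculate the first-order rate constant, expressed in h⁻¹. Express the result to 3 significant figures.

k = ln(C₁/C₂) / (t₂ − t₁) = ln(4.28/1.15) / (7.18 − 1.42)
  = 1.314 / 5.760 = 0.2281 h⁻¹

0.228 h⁻¹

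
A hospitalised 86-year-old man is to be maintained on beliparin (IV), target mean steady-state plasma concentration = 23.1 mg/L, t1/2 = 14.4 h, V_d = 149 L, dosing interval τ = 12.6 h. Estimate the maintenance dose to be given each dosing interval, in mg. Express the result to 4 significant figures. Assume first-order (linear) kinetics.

k = ln2 / t½ = 0.693147 / 14.4 = 0.04814 h⁻¹
CL = k × Vd = 0.04814 × 149 = 7.173 L/h
At steady state, Dose/τ = Css × CL.
Dose = Css × CL × τ = 23.1 × 7.173 × 12.6 = 2088 mg

2088 mg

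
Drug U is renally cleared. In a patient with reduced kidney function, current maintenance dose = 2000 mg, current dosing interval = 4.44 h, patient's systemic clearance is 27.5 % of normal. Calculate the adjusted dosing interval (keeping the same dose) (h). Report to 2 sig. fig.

To keep the same average steady-state level, dosing rate must scale with clearance.
CL ratio = 27.5 / 100 = 0.2750
New interval (same dose) = 4.44 / 0.2750 = 16.15 h

16 h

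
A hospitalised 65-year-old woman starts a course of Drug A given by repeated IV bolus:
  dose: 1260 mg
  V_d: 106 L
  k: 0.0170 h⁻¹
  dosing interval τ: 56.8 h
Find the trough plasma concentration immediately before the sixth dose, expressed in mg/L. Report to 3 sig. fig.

C₀ per dose = Dose / Vd = 1260 / 106 = 11.89 mg/L
Fraction remaining after one interval: r = e^(−kτ) = e^(−0.01700 × 56.8) = 0.3808
Before dose 6, 5 doses have been given (aged 1τ, 2τ, 3τ, 4τ, 5τ).
C_trough = C₀ × (r + r² + … + r^5) = C₀ × r(1−r^5)/(1−r)
        = 11.89 × 0.3808 × (1 − 0.008007) / (1 − 0.3808) = 7.254 mg/L

7.25 mg/L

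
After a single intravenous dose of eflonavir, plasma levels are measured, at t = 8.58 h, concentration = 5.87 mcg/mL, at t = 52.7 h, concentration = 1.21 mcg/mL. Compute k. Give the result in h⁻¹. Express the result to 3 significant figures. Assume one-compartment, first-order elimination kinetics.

0.0358 h⁻¹

k = ln(C₁/C₂) / (t₂ − t₁) = ln(5.87/1.21) / (52.7 − 8.58)
  = 1.579 / 44.12 = 0.03579 h⁻¹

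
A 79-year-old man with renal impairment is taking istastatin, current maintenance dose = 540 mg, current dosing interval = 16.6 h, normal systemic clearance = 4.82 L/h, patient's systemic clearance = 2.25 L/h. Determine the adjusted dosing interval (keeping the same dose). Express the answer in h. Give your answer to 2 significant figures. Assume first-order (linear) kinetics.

36 h

To keep the same average steady-state level, dosing rate must scale with clearance.
CL ratio = 2.25 / 4.82 = 0.4668
New interval (same dose) = 16.6 / 0.4668 = 35.56 h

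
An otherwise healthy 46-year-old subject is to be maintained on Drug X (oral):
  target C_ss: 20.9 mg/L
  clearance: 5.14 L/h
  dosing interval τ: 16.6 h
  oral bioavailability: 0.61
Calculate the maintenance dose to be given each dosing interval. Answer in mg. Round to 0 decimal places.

At steady state, F × (Dose/τ) = Css × CL.
Dose = Css × CL × τ / F = 20.9 × 5.140 × 16.6 / 0.61 = 2923 mg

2923 mg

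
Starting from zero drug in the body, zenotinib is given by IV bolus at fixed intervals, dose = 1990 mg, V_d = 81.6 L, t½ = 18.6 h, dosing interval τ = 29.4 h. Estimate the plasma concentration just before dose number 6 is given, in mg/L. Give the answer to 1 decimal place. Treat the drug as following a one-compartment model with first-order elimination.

C₀ per dose = Dose / Vd = 1990 / 81.6 = 24.39 mg/L
k = ln2 / t½ = 0.693147 / 18.6 = 0.03727 h⁻¹
Fraction remaining after one interval: r = e^(−kτ) = e^(−0.03727 × 29.4) = 0.3343
Before dose 6, 5 doses have been given (aged 1τ, 2τ, 3τ, 4τ, 5τ).
C_trough = C₀ × (r + r² + … + r^5) = C₀ × r(1−r^5)/(1−r)
        = 24.39 × 0.3343 × (1 − 0.004175) / (1 − 0.3343) = 12.20 mg/L

12.2 mg/L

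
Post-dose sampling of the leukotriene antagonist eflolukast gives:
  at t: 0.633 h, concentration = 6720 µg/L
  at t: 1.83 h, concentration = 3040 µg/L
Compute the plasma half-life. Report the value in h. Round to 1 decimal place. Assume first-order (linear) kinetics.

1.0 h

k = ln(C₁/C₂) / (t₂ − t₁) = ln(6720/3040) / (1.83 − 0.633)
  = 0.7932 / 1.197 = 0.6627 h⁻¹
t½ = ln2 / k = 0.693147 / 0.6627 = 1.046 h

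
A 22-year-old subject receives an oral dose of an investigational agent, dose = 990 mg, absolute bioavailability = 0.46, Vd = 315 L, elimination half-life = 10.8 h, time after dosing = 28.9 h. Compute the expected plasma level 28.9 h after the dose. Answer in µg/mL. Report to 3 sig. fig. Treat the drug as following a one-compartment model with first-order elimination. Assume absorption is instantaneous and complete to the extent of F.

Amount reaching circulation = F × Dose = 0.46 × 990.0 = 455.4 mg
C₀ = F·Dose / Vd = 455.4 / 315 = 1.446 mg/L
k = ln2 / t½ = 0.693147 / 10.8 = 0.06418 h⁻¹
C = C₀ · e^(−k·t) = 1.446 × e^(−0.06418 × 28.9)
  = 1.446 × 0.1565 = 0.2263 mg/L
(0.2263 mg/L = 0.2263 µg/mL)

0.226 µg/mL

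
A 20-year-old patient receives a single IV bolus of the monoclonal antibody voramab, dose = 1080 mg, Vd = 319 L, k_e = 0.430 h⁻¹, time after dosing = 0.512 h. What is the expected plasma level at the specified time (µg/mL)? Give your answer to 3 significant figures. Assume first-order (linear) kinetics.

C₀ = Dose / Vd = 1080 / 319 = 3.386 mg/L
C = C₀ · e^(−k·t) = 3.386 × e^(−0.4300 × 0.512)
  = 3.386 × 0.8024 = 2.717 mg/L
(2.717 mg/L = 2.717 µg/mL)

2.72 µg/mL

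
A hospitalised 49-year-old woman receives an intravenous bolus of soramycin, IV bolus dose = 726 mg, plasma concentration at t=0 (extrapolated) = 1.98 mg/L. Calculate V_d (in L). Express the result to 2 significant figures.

Vd = Dose / C₀ = 726.0 / 1.98 = 366.7 L

370 L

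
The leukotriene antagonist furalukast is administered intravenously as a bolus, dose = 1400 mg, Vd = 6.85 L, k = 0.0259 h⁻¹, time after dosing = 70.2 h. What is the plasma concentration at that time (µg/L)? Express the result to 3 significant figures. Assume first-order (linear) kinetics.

C₀ = Dose / Vd = 1400 / 6.85 = 204.4 mg/L
C = C₀ · e^(−k·t) = 204.4 × e^(−0.02590 × 70.2)
  = 204.4 × 0.1623 = 33.17 mg/L
Convert: 33.17 mg/L × 1000 = 33170 µg/L

33200 µg/L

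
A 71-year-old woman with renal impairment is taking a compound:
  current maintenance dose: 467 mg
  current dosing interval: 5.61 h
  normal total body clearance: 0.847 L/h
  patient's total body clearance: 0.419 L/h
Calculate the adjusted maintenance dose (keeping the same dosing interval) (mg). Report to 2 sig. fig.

230 mg

To keep the same average steady-state level, dosing rate must scale with clearance.
CL ratio = 0.419 / 0.847 = 0.4947
New dose (same interval) = 467 × 0.4947 = 231.0 mg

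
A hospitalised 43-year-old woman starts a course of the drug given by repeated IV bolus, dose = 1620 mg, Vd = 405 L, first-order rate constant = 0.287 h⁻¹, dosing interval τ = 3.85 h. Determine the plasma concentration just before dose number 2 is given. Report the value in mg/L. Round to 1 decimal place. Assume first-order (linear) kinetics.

1.3 mg/L

C₀ per dose = Dose / Vd = 1620 / 405 = 4.000 mg/L
Fraction remaining after one interval: r = e^(−kτ) = e^(−0.2870 × 3.85) = 0.3312
Before dose 2, 1 dose has been given (aged 1τ).
C_trough = C₀ × r = 4.000 × 0.3312 = 1.325 mg/L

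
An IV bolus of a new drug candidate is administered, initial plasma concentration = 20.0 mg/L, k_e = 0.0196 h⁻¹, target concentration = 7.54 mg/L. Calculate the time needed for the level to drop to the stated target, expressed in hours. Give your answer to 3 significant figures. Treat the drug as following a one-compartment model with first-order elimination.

49.8 h

t = ln(C₀ / C) / k = ln(20.00 / 7.54) / 0.01960
  = ln(2.653) / 0.01960 = 0.9757 / 0.01960 = 49.78 h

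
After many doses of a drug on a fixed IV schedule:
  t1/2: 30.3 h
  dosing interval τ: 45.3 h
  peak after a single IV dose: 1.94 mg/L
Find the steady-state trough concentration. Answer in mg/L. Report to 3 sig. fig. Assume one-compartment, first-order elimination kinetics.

1.07 mg/L

k = ln2 / t½ = 0.693147 / 30.3 = 0.02288 h⁻¹
e^(−kτ) = e^(−0.02288 × 45.3) = 0.3547
Accumulation ratio R = 1 / (1 − e^(−kτ)) = 1 / (1 − 0.3547) = 1.550
Steady-state trough = C₀ × R × e^(−kτ) = 1.94 × 1.550 × 0.3547 = 1.067 mg/L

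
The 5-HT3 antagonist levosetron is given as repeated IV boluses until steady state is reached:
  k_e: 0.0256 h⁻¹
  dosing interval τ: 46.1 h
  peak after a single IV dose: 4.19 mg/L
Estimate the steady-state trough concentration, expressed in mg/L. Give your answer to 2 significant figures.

e^(−kτ) = e^(−0.02560 × 46.1) = 0.3072
Accumulation ratio R = 1 / (1 − e^(−kτ)) = 1 / (1 − 0.3072) = 1.443
Steady-state trough = C₀ × R × e^(−kτ) = 4.19 × 1.443 × 0.3072 = 1.857 mg/L

1.9 mg/L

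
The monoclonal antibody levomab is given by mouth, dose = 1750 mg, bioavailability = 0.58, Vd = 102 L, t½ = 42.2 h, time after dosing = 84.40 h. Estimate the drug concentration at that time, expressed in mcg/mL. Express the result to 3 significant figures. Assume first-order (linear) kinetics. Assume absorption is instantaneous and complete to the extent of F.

2.49 mcg/mL

Amount reaching circulation = F × Dose = 0.58 × 1750 = 1015 mg
C₀ = F·Dose / Vd = 1015 / 102 = 9.951 mg/L
k = ln2 / t½ = 0.693147 / 42.2 = 0.01643 h⁻¹
t / t½ = 84.40 / 42.2 = 2 half-lives
C = C₀ × (1/2)^2 = 9.951 × 0.2500 = 2.488 mg/L
(2.488 mg/L = 2.488 mcg/mL)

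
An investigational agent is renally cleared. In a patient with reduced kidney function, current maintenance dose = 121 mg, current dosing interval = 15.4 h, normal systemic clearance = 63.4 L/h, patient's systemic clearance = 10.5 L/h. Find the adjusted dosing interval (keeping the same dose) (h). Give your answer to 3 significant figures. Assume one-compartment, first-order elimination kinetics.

93.0 h

To keep the same average steady-state level, dosing rate must scale with clearance.
CL ratio = 10.5 / 63.4 = 0.1656
New interval (same dose) = 15.4 / 0.1656 = 93.00 h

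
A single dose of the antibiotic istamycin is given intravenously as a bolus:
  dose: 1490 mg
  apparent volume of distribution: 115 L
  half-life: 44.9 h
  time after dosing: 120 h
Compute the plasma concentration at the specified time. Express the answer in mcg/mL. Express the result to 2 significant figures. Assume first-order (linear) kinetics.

2.0 mcg/mL

C₀ = Dose / Vd = 1490 / 115 = 12.96 mg/L
k = ln2 / t½ = 0.693147 / 44.9 = 0.01544 h⁻¹
C = C₀ · e^(−k·t) = 12.96 × e^(−0.01544 × 120)
  = 12.96 × 0.1568 = 2.032 mg/L
(2.032 mg/L = 2.032 mcg/mL)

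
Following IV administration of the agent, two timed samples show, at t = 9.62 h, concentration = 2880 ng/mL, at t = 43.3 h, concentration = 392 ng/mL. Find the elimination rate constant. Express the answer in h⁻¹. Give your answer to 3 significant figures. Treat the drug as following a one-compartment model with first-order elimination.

0.0592 h⁻¹

k = ln(C₁/C₂) / (t₂ − t₁) = ln(2880/392) / (43.3 − 9.62)
  = 1.994 / 33.68 = 0.05920 h⁻¹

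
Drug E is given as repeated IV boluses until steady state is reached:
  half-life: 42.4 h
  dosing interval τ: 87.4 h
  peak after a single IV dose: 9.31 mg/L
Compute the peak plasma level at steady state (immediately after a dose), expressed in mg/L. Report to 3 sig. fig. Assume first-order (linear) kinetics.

12.2 mg/L

k = ln2 / t½ = 0.693147 / 42.4 = 0.01635 h⁻¹
e^(−kτ) = e^(−0.01635 × 87.4) = 0.2396
Accumulation ratio R = 1 / (1 − e^(−kτ)) = 1 / (1 − 0.2396) = 1.315
Steady-state peak = C₀ × R = 9.31 × 1.315 = 12.24 mg/L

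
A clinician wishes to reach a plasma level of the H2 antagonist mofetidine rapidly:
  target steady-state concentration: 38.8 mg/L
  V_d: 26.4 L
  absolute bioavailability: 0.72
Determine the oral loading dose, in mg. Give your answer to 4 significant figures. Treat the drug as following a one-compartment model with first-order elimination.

1423 mg

LD = Css × Vd / F = 38.8 × 26.4 / 0.72 = 1423 mg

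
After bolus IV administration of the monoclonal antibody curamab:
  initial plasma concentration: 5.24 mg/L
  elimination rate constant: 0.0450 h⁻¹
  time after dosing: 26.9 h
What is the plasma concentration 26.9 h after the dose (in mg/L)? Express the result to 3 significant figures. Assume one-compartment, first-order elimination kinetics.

C = C₀ · e^(−k·t) = 5.240 × e^(−0.04500 × 26.9)
  = 5.240 × 0.2980 = 1.562 mg/L

1.56 mg/L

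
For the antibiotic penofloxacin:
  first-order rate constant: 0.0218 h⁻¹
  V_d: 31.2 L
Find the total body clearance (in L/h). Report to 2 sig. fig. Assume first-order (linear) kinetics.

CL = k × Vd = 0.0218 × 31.2 = 0.6802 L/h

0.68 L/h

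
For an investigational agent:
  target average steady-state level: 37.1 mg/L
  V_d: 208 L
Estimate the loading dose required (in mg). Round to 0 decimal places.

7717 mg

LD = Css × Vd = 37.1 × 208 = 7717 mg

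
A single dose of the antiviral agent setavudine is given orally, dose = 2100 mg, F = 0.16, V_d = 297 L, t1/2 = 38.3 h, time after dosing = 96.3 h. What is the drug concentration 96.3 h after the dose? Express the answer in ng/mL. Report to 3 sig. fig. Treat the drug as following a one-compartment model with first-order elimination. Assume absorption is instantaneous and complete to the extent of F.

198 ng/mL

Amount reaching circulation = F × Dose = 0.16 × 2100 = 336.0 mg
C₀ = F·Dose / Vd = 336.0 / 297 = 1.131 mg/L
k = ln2 / t½ = 0.693147 / 38.3 = 0.01810 h⁻¹
C = C₀ · e^(−k·t) = 1.131 × e^(−0.01810 × 96.3)
  = 1.131 × 0.1750 = 0.1979 mg/L
Convert: 0.1979 mg/L × 1000 = 197.9 ng/mL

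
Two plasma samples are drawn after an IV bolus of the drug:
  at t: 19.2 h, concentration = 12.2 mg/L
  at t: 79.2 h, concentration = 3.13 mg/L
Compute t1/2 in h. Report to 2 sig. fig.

31 h

k = ln(C₁/C₂) / (t₂ − t₁) = ln(12.2/3.13) / (79.2 − 19.2)
  = 1.360 / 60.00 = 0.02267 h⁻¹
t½ = ln2 / k = 0.693147 / 0.02267 = 30.58 h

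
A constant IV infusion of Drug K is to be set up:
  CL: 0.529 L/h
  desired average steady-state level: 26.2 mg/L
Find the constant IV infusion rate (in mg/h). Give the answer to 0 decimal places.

At steady state, infusion rate R₀ = Css × CL = 26.2 × 0.5290 = 13.86 mg/h

14 mg/h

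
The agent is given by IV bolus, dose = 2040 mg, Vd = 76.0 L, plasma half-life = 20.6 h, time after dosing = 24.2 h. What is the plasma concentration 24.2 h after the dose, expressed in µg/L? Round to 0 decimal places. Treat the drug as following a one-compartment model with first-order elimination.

C₀ = Dose / Vd = 2040 / 76.0 = 26.84 mg/L
k = ln2 / t½ = 0.693147 / 20.6 = 0.03365 h⁻¹
C = C₀ · e^(−k·t) = 26.84 × e^(−0.03365 × 24.2)
  = 26.84 × 0.4429 = 11.89 mg/L
Convert: 11.89 mg/L × 1000 = 11890 µg/L

11890 µg/L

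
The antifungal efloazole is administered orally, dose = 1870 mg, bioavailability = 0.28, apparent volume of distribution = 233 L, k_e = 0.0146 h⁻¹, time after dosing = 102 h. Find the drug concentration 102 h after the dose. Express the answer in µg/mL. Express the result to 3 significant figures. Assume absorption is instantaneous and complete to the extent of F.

0.507 µg/mL

Amount reaching circulation = F × Dose = 0.28 × 1870 = 523.6 mg
C₀ = F·Dose / Vd = 523.6 / 233 = 2.247 mg/L
C = C₀ · e^(−k·t) = 2.247 × e^(−0.01460 × 102)
  = 2.247 × 0.2256 = 0.5069 mg/L
(0.5069 mg/L = 0.5069 µg/mL)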